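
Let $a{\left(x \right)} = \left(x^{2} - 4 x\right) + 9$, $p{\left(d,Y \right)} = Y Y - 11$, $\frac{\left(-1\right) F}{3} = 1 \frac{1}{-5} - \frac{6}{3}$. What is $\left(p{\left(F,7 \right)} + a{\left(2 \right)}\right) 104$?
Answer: $4472$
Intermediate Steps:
$F = \frac{33}{5}$ ($F = - 3 \left(1 \frac{1}{-5} - \frac{6}{3}\right) = - 3 \left(1 \left(- \frac{1}{5}\right) - 2\right) = - 3 \left(- \frac{1}{5} - 2\right) = \left(-3\right) \left(- \frac{11}{5}\right) = \frac{33}{5} \approx 6.6$)
$p{\left(d,Y \right)} = -11 + Y^{2}$ ($p{\left(d,Y \right)} = Y^{2} - 11 = -11 + Y^{2}$)
$a{\left(x \right)} = 9 + x^{2} - 4 x$
$\left(p{\left(F,7 \right)} + a{\left(2 \right)}\right) 104 = \left(\left(-11 + 7^{2}\right) + \left(9 + 2^{2} - 8\right)\right) 104 = \left(\left(-11 + 49\right) + \left(9 + 4 - 8\right)\right) 104 = \left(38 + 5\right) 104 = 43 \cdot 104 = 4472$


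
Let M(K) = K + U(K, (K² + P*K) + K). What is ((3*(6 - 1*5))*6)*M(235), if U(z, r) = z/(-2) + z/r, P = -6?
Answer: 243234/115 ≈ 2115.1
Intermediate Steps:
U(z, r) = -z/2 + z/r (U(z, r) = z*(-½) + z/r = -z/2 + z/r)
M(K) = K/2 + K/(K² - 5*K) (M(K) = K + (-K/2 + K/((K² - 6*K) + K)) = K + (-K/2 + K/(K² - 5*K)) = K/2 + K/(K² - 5*K))
((3*(6 - 1*5))*6)*M(235) = ((3*(6 - 1*5))*6)*((2 + 235*(-5 + 235))/(2*(-5 + 235))) = ((3*(6 - 5))*6)*((½)*(2 + 235*230)/230) = ((3*1)*6)*((½)*(1/230)*(2 + 54050)) = (3*6)*((½)*(1/230)*54052) = 18*(13513/115) = 243234/115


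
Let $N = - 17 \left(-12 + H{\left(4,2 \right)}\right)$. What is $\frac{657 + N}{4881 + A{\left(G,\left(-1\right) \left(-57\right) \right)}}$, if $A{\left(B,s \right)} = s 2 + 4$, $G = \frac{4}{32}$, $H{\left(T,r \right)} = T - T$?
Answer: $\frac{861}{4999} \approx 0.17223$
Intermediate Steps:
$H{\left(T,r \right)} = 0$
$G = \frac{1}{8}$ ($G = 4 \cdot \frac{1}{32} = \frac{1}{8} \approx 0.125$)
$A{\left(B,s \right)} = 4 + 2 s$ ($A{\left(B,s \right)} = 2 s + 4 = 4 + 2 s$)
$N = 204$ ($N = - 17 \left(-12 + 0\right) = \left(-17\right) \left(-12\right) = 204$)
$\frac{657 + N}{4881 + A{\left(G,\left(-1\right) \left(-57\right) \right)}} = \frac{657 + 204}{4881 + \left(4 + 2 \left(\left(-1\right) \left(-57\right)\right)\right)} = \frac{861}{4881 + \left(4 + 2 \cdot 57\right)} = \frac{861}{4881 + \left(4 + 114\right)} = \frac{861}{4881 + 118} = \frac{861}{4999}$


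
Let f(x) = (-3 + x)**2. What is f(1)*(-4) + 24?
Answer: 8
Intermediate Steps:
f(1)*(-4) + 24 = (-3 + 1)**2*(-4) + 24 = (-2)**2*(-4) + 24 = 4*(-4) + 24 = -16 + 24 = 8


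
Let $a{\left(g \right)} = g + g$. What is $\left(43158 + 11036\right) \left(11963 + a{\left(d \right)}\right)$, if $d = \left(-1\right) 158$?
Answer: $631197518$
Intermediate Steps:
$d = -158$
$a{\left(g \right)} = 2 g$
$\left(43158 + 11036\right) \left(11963 + a{\left(d \right)}\right) = \left(43158 + 11036\right) \left(11963 + 2 \left(-158\right)\right) = 54194 \left(11963 - 316\right) = 54194 \cdot 11647 = 631197518$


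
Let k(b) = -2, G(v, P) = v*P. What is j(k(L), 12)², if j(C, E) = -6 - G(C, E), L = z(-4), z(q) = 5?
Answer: 324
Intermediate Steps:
G(v, P) = P*v
L = 5
j(C, E) = -6 - C*E (j(C, E) = -6 - E*C = -6 - C*E)
j(k(L), 12)² = (-6 - 1*(-2)*12)² = (-6 + 24)² = 18² = 324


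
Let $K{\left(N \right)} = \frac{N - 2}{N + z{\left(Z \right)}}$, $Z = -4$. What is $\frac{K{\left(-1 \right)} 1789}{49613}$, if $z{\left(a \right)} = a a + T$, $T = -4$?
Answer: $- \frac{5367}{545743} \approx -0.0098343$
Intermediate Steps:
$z{\left(a \right)} = -4 + a^{2}$ ($z{\left(a \right)} = a a - 4 = a^{2} - 4 = -4 + a^{2}$)
$K{\left(N \right)} = \frac{-2 + N}{12 + N}$ ($K{\left(N \right)} = \frac{N - 2}{N - \left(4 - \left(-4\right)^{2}\right)} = \frac{-2 + N}{N + \left(-4 + 16\right)} = \frac{-2 + N}{N + 12} = \frac{-2 + N}{12 + N}$)
$\frac{K{\left(-1 \right)} 1789}{49613} = \frac{\frac{-2 - 1}{12 - 1} \cdot 1789}{49613} = \frac{1}{11} \left(-3\right) 1789 \cdot \frac{1}{49613} = \left(- \frac{3}{11}\right) 1789 \cdot \frac{1}{49613} = \left(- \frac{5367}{11}\right) \frac{1}{49613} = - \frac{5367}{545743}$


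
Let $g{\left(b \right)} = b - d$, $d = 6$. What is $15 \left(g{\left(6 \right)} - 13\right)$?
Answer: $-195$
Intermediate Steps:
$g{\left(b \right)} = -6 + b$ ($g{\left(b \right)} = b - 6 = -6 + b$)
$15 \left(g{\left(6 \right)} - 13\right) = 15 \left(\left(-6 + 6\right) - 13\right) = 15 \left(0 - 13\right) = 15 \left(-13\right) = -195$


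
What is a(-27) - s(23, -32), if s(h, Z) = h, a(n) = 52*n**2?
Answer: 37885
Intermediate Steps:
a(-27) - s(23, -32) = 52*(-27)**2 - 1*23 = 52*729 - 23 = 37908 - 23 = 37885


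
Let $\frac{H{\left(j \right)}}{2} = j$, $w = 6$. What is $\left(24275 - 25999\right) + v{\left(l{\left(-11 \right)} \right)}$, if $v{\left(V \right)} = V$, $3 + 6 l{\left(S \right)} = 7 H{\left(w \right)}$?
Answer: $- \frac{3421}{2} \approx -1710.5$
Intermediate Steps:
$H{\left(j \right)} = 2 j$
$l{\left(S \right)} = \frac{27}{2}$ ($l{\left(S \right)} = - \frac{1}{2} + \frac{7 \cdot 2 \cdot 6}{6} = - \frac{1}{2} + \frac{7 \cdot 12}{6} = - \frac{1}{2} + \frac{1}{6} \cdot 84 = - \frac{1}{2} + 14 = \frac{27}{2}$)
$\left(24275 - 25999\right) + v{\left(l{\left(-11 \right)} \right)} = \left(24275 - 25999\right) + \frac{27}{2} = -1724 + \frac{27}{2} = - \frac{3421}{2}$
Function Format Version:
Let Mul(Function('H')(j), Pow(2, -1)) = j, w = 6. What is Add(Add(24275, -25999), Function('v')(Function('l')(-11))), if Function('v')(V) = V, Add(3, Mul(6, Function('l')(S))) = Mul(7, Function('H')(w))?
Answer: Rational(-3421, 2) ≈ -1710.5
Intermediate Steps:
Function('H')(j) = Mul(2, j)
Function('l')(S) = Rational(27, 2) (Function('l')(S) = Add(Rational(-1, 2), Mul(Rational(1, 6), Mul(7, Mul(2, 6)))) = Add(Rational(-1, 2), Mul(Rational(1, 6), Mul(7, 12))) = Add(Rational(-1, 2), Mul(Rational(1, 6), 84)) = Add(Rational(-1, 2), 14) = Rational(27, 2))
Add(Add(24275, -25999), Function('v')(Function('l')(-11))) = Add(Add(24275, -25999), Rational(27, 2)) = Add(-1724, Rational(27, 2)) = Rational(-3421, 2)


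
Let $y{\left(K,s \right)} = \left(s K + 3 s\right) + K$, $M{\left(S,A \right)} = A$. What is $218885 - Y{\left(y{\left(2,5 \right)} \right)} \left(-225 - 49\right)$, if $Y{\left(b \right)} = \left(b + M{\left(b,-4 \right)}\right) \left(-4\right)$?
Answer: $193677$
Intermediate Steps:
$y{\left(K,s \right)} = K + 3 s + K s$ ($y{\left(K,s \right)} = \left(K s + 3 s\right) + K = \left(3 s + K s\right) + K = K + 3 s + K s$)
$Y{\left(b \right)} = 16 - 4 b$ ($Y{\left(b \right)} = \left(b - 4\right) \left(-4\right) = \left(-4 + b\right) \left(-4\right) = 16 - 4 b$)
$218885 - Y{\left(y{\left(2,5 \right)} \right)} \left(-225 - 49\right) = 218885 - \left(16 - 4 \left(2 + 3 \cdot 5 + 2 \cdot 5\right)\right) \left(-225 - 49\right) = 218885 - \left(16 - 4 \left(2 + 15 + 10\right)\right) \left(-274\right) = 218885 - \left(16 - 108\right) \left(-274\right) = 218885 - \left(-92\right) \left(-274\right) = 218885 - 25208 = 193677$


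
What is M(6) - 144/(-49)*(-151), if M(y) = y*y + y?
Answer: -19686/49 ≈ -401.75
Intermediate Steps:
M(y) = y + y² (M(y) = y² + y = y + y²)
M(6) - 144/(-49)*(-151) = 6*(1 + 6) - 144/(-49)*(-151) = 6*7 - 144*(-1/49)*(-151) = 42 + (144/49)*(-151) = 42 - 21744/49 = -19686/49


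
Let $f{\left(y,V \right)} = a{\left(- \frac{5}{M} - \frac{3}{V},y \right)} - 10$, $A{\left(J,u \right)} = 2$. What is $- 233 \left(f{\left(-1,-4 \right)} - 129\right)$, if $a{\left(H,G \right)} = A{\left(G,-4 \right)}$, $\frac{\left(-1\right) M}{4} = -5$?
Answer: $31921$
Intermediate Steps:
$M = 20$ ($M = \left(-4\right) \left(-5\right) = 20$)
$a{\left(H,G \right)} = 2$
$f{\left(y,V \right)} = -8$ ($f{\left(y,V \right)} = 2 - 10 = -8$)
$- 233 \left(f{\left(-1,-4 \right)} - 129\right) = - 233 \left(-8 - 129\right) = \left(-233\right) \left(-137\right) = 31921$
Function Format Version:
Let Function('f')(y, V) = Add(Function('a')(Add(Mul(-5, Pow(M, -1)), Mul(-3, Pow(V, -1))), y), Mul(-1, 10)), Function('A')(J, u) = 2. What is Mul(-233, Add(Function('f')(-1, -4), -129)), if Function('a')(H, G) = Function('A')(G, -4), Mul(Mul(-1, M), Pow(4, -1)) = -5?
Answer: 31921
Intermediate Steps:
M = 20 (M = Mul(-4, -5) = 20)
Function('a')(H, G) = 2
Function('f')(y, V) = -8 (Function('f')(y, V) = Add(2, Mul(-1, 10)) = Add(2, -10) = -8)
Mul(-233, Add(Function('f')(-1, -4), -129)) = Mul(-233, Add(-8, -129)) = Mul(-233, -137) = 31921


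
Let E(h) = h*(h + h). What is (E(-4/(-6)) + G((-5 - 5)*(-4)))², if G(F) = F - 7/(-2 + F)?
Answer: 193794241/116964 ≈ 1656.9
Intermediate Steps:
E(h) = 2*h² (E(h) = h*(2*h) = 2*h²)
(E(-4/(-6)) + G((-5 - 5)*(-4)))² = (2*(-4/(-6))² + (-7 + ((-5 - 5)*(-4))² - 2*(-5 - 5)*(-4))/(-2 + (-5 - 5)*(-4)))² = (2*(-4*(-⅙))² + (-7 + (-10*(-4))² - (-20)*(-4))/(-2 - 10*(-4)))² = (2*(⅔)² + (-7 + 40² - 2*40)/(-2 + 40))² = (2*(4/9) + (-7 + 1600 - 80)/38)² = (8/9 + (1/38)*1513)² = (8/9 + 1513/38)² = (13921/342)² = 193794241/116964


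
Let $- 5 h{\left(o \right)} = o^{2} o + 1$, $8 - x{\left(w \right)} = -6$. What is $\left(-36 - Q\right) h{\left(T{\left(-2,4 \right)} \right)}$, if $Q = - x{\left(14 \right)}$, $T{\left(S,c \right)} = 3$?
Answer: $\frac{616}{5} \approx 123.2$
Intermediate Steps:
$x{\left(w \right)} = 14$ ($x{\left(w \right)} = 8 - -6 = 8 + 6 = 14$)
$h{\left(o \right)} = - \frac{1}{5} - \frac{o^{3}}{5}$ ($h{\left(o \right)} = - \frac{o^{2} o + 1}{5} = - \frac{o^{3} + 1}{5} = - \frac{1 + o^{3}}{5} = - \frac{1}{5} - \frac{o^{3}}{5}$)
$Q = -14$ ($Q = \left(-1\right) 14 = -14$)
$\left(-36 - Q\right) h{\left(T{\left(-2,4 \right)} \right)} = \left(-36 - -14\right) \left(- \frac{1}{5} - \frac{3^{3}}{5}\right) = \left(-36 + 14\right) \left(- \frac{1}{5} - \frac{27}{5}\right) = - 22 \left(- \frac{1}{5} - \frac{27}{5}\right) = \left(-22\right) \left(- \frac{28}{5}\right) = \frac{616}{5}$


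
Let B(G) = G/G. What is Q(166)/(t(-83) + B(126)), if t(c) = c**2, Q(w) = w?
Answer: 83/3445 ≈ 0.024093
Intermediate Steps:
B(G) = 1
Q(166)/(t(-83) + B(126)) = 166/((-83)**2 + 1) = 166/(6889 + 1) = 166/6890 = 166*(1/6890) = 83/3445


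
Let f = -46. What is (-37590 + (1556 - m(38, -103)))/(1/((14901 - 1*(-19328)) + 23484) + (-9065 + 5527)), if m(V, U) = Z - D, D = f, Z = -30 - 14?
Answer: 297106524/29169799 ≈ 10.185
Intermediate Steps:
Z = -44
D = -46
m(V, U) = 2 (m(V, U) = -44 - 1*(-46) = -44 + 46 = 2)
(-37590 + (1556 - m(38, -103)))/(1/((14901 - 1*(-19328)) + 23484) + (-9065 + 5527)) = (-37590 + (1556 - 1*2))/(1/((14901 - 1*(-19328)) + 23484) + (-9065 + 5527)) = (-37590 + (1556 - 2))/(1/((14901 + 19328) + 23484) - 3538) = (-37590 + 1554)/(1/(34229 + 23484) - 3538) = -36036/(1/57713 - 3538) = -36036/(-204188593/57713) = -36036*(-57713/204188593) = 297106524/29169799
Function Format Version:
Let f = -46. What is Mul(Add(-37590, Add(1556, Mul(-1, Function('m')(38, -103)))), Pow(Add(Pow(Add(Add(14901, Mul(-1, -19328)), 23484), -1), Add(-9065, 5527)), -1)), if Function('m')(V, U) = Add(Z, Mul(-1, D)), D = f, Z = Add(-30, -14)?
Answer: Rational(297106524, 29169799) ≈ 10.185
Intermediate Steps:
Z = -44
D = -46
Function('m')(V, U) = 2 (Function('m')(V, U) = Add(-44, Mul(-1, -46)) = Add(-44, 46) = 2)
Mul(Add(-37590, Add(1556, Mul(-1, Function('m')(38, -103)))), Pow(Add(Pow(Add(Add(14901, Mul(-1, -19328)), 23484), -1), Add(-9065, 5527)), -1)) = Mul(Add(-37590, Add(1556, Mul(-1, 2))), Pow(Add(Pow(Add(Add(14901, Mul(-1, -19328)), 23484), -1), Add(-9065, 5527)), -1)) = Mul(Add(-37590, Add(1556, -2)), Pow(Add(Pow(Add(Add(14901, 19328), 23484), -1), -3538), -1)) = Mul(Add(-37590, 1554), Pow(Add(Pow(Add(34229, 23484), -1), -3538), -1)) = Mul(-36036, Pow(Add(Pow(57713, -1), -3538), -1)) = Mul(-36036, Pow(Add(Rational(1, 57713), -3538), -1)) = Mul(-36036, Pow(Rational(-204188593, 57713), -1)) = Mul(-36036, Rational(-57713, 204188593)) = Rational(297106524, 29169799)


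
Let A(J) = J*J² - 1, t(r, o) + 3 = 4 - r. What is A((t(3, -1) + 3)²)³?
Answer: 0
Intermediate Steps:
t(r, o) = 1 - r (t(r, o) = -3 + (4 - r) = 1 - r)
A(J) = -1 + J³ (A(J) = J³ - 1 = -1 + J³)
A((t(3, -1) + 3)²)³ = (-1 + (((1 - 1*3) + 3)²)³)³ = (-1 + (((1 - 3) + 3)²)³)³ = (-1 + ((-2 + 3)²)³)³ = (-1 + (1²)³)³ = (-1 + 1³)³ = (-1 + 1)³ = 0³ = 0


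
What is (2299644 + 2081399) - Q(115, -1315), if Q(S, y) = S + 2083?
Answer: 4378845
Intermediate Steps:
Q(S, y) = 2083 + S
(2299644 + 2081399) - Q(115, -1315) = (2299644 + 2081399) - (2083 + 115) = 4381043 - 1*2198 = 4381043 - 2198 = 4378845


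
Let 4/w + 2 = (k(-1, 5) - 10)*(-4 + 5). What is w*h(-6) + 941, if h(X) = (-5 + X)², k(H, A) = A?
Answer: 6103/7 ≈ 871.86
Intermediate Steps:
w = -4/7 (w = 4/(-2 + (5 - 10)*(-4 + 5)) = 4/(-2 - 5*1) = 4/(-2 - 5) = 4/(-7) = 4*(-⅐) = -4/7 ≈ -0.57143)
w*h(-6) + 941 = -4*(-5 - 6)²/7 + 941 = -4/7*(-11)² + 941 = -4/7*121 + 941 = -484/7 + 941 = 6103/7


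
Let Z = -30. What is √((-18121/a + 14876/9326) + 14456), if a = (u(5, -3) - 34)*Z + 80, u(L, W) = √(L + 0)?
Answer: √(3454016733299510 - 94307915057400*√5)/(46630*√(110 - 3*√5)) ≈ 120.17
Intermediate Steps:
u(L, W) = √L
a = 1100 - 30*√5 (a = (√5 - 34)*(-30) + 80 = (-34 + √5)*(-30) + 80 = (1020 - 30*√5) + 80 = 1100 - 30*√5 ≈ 1032.9)
√((-18121/a + 14876/9326) + 14456) = √((-18121/(1100 - 30*√5) + 14876/9326) + 14456) = √((-18121/(1100 - 30*√5) + 14876*(1/9326)) + 14456) = √((-18121/(1100 - 30*√5) + 7438/4663) + 14456) = √((7438/4663 - 18121/(1100 - 30*√5)) + 14456) = √(67415766/4663 - 18121/(1100 - 30*√5))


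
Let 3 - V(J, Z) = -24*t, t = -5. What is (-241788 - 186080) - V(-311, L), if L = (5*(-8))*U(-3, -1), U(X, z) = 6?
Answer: -427751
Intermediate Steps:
L = -240 (L = (5*(-8))*6 = -40*6 = -240)
V(J, Z) = -117 (V(J, Z) = 3 - (-24)*(-5) = 3 - 1*120 = 3 - 120 = -117)
(-241788 - 186080) - V(-311, L) = (-241788 - 186080) - 1*(-117) = -427868 + 117 = -427751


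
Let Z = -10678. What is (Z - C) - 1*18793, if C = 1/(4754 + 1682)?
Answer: -189675357/6436 ≈ -29471.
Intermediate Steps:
C = 1/6436 ≈ 0.00015538
(Z - C) - 1*18793 = (-10678 - 1*1/6436) - 1*18793 = (-10678 - 1/6436) - 18793 = -68723609/6436 - 18793 = -189675357/6436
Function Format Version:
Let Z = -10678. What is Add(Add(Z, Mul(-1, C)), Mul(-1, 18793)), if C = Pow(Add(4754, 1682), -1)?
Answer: Rational(-189675357, 6436) ≈ -29471.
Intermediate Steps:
C = Rational(1, 6436) (C = Pow(6436, -1) = Rational(1, 6436) ≈ 0.00015538)
Add(Add(Z, Mul(-1, C)), Mul(-1, 18793)) = Add(Add(-10678, Mul(-1, Rational(1, 6436))), Mul(-1, 18793)) = Add(Add(-10678, Rational(-1, 6436)), -18793) = Add(Rational(-68723609, 6436), -18793) = Rational(-189675357, 6436)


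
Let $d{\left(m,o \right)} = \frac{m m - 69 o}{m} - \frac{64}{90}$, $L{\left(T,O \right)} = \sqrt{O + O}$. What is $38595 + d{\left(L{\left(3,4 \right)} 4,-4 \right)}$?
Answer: $\frac{1736743}{45} + \frac{101 \sqrt{2}}{4} \approx 38630.0$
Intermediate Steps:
$L{\left(T,O \right)} = \sqrt{2} \sqrt{O}$ ($L{\left(T,O \right)} = \sqrt{2 O} = \sqrt{2} \sqrt{O}$)
$d{\left(m,o \right)} = - \frac{32}{45} + \frac{m^{2} - 69 o}{m}$ ($d{\left(m,o \right)} = \frac{m^{2} - 69 o}{m} - \frac{32}{45} = - \frac{32}{45} + \frac{m^{2} - 69 o}{m}$)
$38595 + d{\left(L{\left(3,4 \right)} 4,-4 \right)} = 38595 - \left(\frac{32}{45} - 276 \frac{\sqrt{2}}{16} - \sqrt{2} \sqrt{4} \cdot 4\right) = 38595 - \left(\frac{32}{45} - 276 \frac{\sqrt{2}}{16} - \sqrt{2} \cdot 2 \cdot 4\right) = 38595 - \left(\frac{32}{45} - 276 \frac{\sqrt{2}}{16} - 2 \sqrt{2} \cdot 4\right) = 38595 - \left(\frac{32}{45} - 276 \frac{\sqrt{2}}{16} - 8 \sqrt{2}\right) = 38595 - \left(\frac{32}{45} - 8 \sqrt{2} - \frac{69 \sqrt{2}}{4}\right) = 38595 + \left(- \frac{32}{45} + 8 \sqrt{2} + \frac{69 \sqrt{2}}{4}\right) = 38595 - \left(\frac{32}{45} - \frac{101 \sqrt{2}}{4}\right) = \frac{1736743}{45} + \frac{101 \sqrt{2}}{4}$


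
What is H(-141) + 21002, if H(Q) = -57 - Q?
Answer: 21086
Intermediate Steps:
H(-141) + 21002 = (-57 - 1*(-141)) + 21002 = (-57 + 141) + 21002 = 84 + 21002 = 21086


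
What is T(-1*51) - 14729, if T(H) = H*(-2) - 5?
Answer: -14632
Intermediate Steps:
T(H) = -5 - 2*H (T(H) = -2*H - 5 = -5 - 2*H)
T(-1*51) - 14729 = (-5 - (-2)*51) - 14729 = (-5 - 2*(-51)) - 14729 = (-5 + 102) - 14729 = 97 - 14729 = -14632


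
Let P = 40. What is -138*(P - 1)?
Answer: -5382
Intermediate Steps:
-138*(P - 1) = -138*(40 - 1) = -138*39 = -5382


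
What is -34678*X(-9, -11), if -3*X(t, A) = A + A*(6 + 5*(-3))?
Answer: 3051664/3 ≈ 1.0172e+6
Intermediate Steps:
X(t, A) = 8*A/3 (X(t, A) = -(A + A*(6 + 5*(-3)))/3 = -(A + A*(6 - 15))/3 = -(A + A*(-9))/3 = -(A - 9*A)/3 = -(-8)*A/3 = 8*A/3)
-34678*X(-9, -11) = -277424*(-11)/3 = -34678*(-88/3) = 3051664/3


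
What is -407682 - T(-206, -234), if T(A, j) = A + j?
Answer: -407242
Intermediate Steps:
-407682 - T(-206, -234) = -407682 - (-206 - 234) = -407682 - 1*(-440) = -407682 + 440 = -407242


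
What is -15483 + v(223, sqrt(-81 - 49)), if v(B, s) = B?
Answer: -15260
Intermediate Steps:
-15483 + v(223, sqrt(-81 - 49)) = -15483 + 223 = -15260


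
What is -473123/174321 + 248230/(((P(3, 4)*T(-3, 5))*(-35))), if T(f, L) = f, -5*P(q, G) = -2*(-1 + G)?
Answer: 38105898/19369 ≈ 1967.4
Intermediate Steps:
P(q, G) = -⅖ + 2*G/5 (P(q, G) = -(-2)*(-1 + G)/5 = -(2 - 2*G)/5 = -⅖ + 2*G/5)
-473123/174321 + 248230/(((P(3, 4)*T(-3, 5))*(-35))) = -473123/174321 + 248230/((((-⅖ + (⅖)*4)*(-3))*(-35))) = -473123*1/174321 + 248230/((((-⅖ + 8/5)*(-3))*(-35))) = -67589/24903 + 248230/((((6/5)*(-3))*(-35))) = -67589/24903 + 248230/((-18/5*(-35))) = -67589/24903 + 248230/126 = -67589/24903 + 248230*(1/126) = -67589/24903 + 124115/63 = 38105898/19369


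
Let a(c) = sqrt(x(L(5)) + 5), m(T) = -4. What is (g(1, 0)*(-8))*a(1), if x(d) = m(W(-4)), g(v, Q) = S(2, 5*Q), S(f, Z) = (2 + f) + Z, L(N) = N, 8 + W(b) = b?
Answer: -32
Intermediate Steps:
W(b) = -8 + b
S(f, Z) = 2 + Z + f
g(v, Q) = 4 + 5*Q (g(v, Q) = 2 + 5*Q + 2 = 4 + 5*Q)
x(d) = -4
a(c) = 1 (a(c) = sqrt(-4 + 5) = sqrt(1) = 1)
(g(1, 0)*(-8))*a(1) = ((4 + 5*0)*(-8))*1 = ((4 + 0)*(-8))*1 = (4*(-8))*1 = -32*1 = -32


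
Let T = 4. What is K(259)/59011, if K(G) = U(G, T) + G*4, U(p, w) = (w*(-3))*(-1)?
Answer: 1048/59011 ≈ 0.017759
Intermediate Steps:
U(p, w) = 3*w (U(p, w) = -3*w*(-1) = 3*w)
K(G) = 12 + 4*G (K(G) = 3*4 + G*4 = 12 + 4*G)
K(259)/59011 = (12 + 4*259)/59011 = (12 + 1036)*(1/59011) = 1048*(1/59011) = 1048/59011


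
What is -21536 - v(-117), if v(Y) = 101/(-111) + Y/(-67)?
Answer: -160169452/7437 ≈ -21537.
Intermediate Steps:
v(Y) = -101/111 - Y/67 (v(Y) = 101*(-1/111) + Y*(-1/67) = -101/111 - Y/67)
-21536 - v(-117) = -21536 - (-101/111 - 1/67*(-117)) = -21536 - (-101/111 + 117/67) = -21536 - 1*6220/7437 = -21536 - 6220/7437 = -160169452/7437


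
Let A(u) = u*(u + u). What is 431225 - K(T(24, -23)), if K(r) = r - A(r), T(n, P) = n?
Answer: 432353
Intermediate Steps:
A(u) = 2*u**2 (A(u) = u*(2*u) = 2*u**2)
K(r) = r - 2*r**2
431225 - K(T(24, -23)) = 431225 - 24*(1 - 2*24) = 431225 - 24*(1 - 48) = 431225 - 24*(-47) = 431225 - 1*(-1128) = 431225 + 1128 = 432353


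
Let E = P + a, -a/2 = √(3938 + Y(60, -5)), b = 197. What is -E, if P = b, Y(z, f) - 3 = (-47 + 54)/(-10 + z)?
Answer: -197 + √394114/5 ≈ -71.443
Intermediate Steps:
Y(z, f) = 3 + 7/(-10 + z) (Y(z, f) = 3 + (-47 + 54)/(-10 + z) = 3 + 7/(-10 + z))
a = -√394114/5 (a = -2*√(3938 + (-23 + 3*60)/(-10 + 60)) = -2*√(3938 + (-23 + 180)/50) = -2*√(3938 + (1/50)*157) = -2*√(3938 + 157/50) = -√394114/5 ≈ -125.56)
P = 197
E = 197 - √394114/5 ≈ 71.443
-E = -(197 - √394114/5) = -197 + √394114/5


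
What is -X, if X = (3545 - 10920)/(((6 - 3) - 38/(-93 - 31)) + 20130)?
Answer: 91450/249653 ≈ 0.36631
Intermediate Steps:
X = -91450/249653 (X = -7375/((3 - 38/(-124)) + 20130) = -7375/((3 - 38*(-1/124)) + 20130) = -7375/((3 + 19/62) + 20130) = -7375/(205/62 + 20130) = -7375/1248265/62 = -7375*62/1248265 = -91450/249653 ≈ -0.36631)
-X = -1*(-91450/249653) = 91450/249653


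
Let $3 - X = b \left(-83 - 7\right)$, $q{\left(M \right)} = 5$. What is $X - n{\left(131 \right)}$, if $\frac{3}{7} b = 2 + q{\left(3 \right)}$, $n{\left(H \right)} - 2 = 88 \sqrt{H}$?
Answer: $1471 - 88 \sqrt{131} \approx 463.79$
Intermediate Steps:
$n{\left(H \right)} = 2 + 88 \sqrt{H}$
$b = \frac{49}{3}$ ($b = \frac{7 \left(2 + 5\right)}{3} = \frac{7}{3} \cdot 7 = \frac{49}{3} \approx 16.333$)
$X = 1473$ ($X = 3 - \frac{49 \left(-83 - 7\right)}{3} = 3 - \frac{49}{3} \left(-90\right) = 3 - -1470 = 3 + 1470 = 1473$)
$X - n{\left(131 \right)} = 1473 - \left(2 + 88 \sqrt{131}\right) = 1471 - 88 \sqrt{131}$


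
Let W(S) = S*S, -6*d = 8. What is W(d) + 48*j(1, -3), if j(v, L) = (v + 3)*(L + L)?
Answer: -10352/9 ≈ -1150.2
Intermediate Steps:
d = -4/3 (d = -1/6*8 = -4/3 ≈ -1.3333)
W(S) = S**2
j(v, L) = 2*L*(3 + v) (j(v, L) = (3 + v)*(2*L) = 2*L*(3 + v))
W(d) + 48*j(1, -3) = (-4/3)**2 + 48*(2*(-3)*(3 + 1)) = 16/9 + 48*(2*(-3)*4) = 16/9 + 48*(-24) = 16/9 - 1152 = -10352/9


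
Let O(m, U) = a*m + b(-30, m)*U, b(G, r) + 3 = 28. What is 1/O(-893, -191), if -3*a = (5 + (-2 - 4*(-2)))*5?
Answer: 3/34790 ≈ 8.6232e-5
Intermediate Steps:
b(G, r) = 25 (b(G, r) = -3 + 28 = 25)
a = -55/3 (a = -(5 + (-2 - 4*(-2)))*5/3 = -(5 + (-2 + 8))*5/3 = -(5 + 6)*5/3 = -11*5/3 = -⅓*55 = -55/3 ≈ -18.333)
O(m, U) = 25*U - 55*m/3 (O(m, U) = -55*m/3 + 25*U = 25*U - 55*m/3)
1/O(-893, -191) = 1/(25*(-191) - 55/3*(-893)) = 1/(-4775 + 49115/3) = 1/(34790/3) = 3/34790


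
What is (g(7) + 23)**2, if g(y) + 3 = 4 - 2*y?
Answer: 100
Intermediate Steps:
g(y) = 1 - 2*y (g(y) = -3 + (4 - 2*y) = 1 - 2*y)
(g(7) + 23)**2 = ((1 - 2*7) + 23)**2 = ((1 - 14) + 23)**2 = (-13 + 23)**2 = 10**2 = 100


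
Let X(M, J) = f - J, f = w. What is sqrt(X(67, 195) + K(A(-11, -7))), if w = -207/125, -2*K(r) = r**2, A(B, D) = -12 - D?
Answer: I*sqrt(522890)/50 ≈ 14.462*I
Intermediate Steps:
K(r) = -r**2/2
w = -207/125 (w = -207*1/125 = -207/125 ≈ -1.6560)
f = -207/125 ≈ -1.6560
X(M, J) = -207/125 - J
sqrt(X(67, 195) + K(A(-11, -7))) = sqrt((-207/125 - 1*195) - (-12 - 1*(-7))**2/2) = sqrt((-207/125 - 195) - (-12 + 7)**2/2) = sqrt(-24582/125 - 1/2*(-5)**2) = sqrt(-24582/125 - 1/2*25) = sqrt(-24582/125 - 25/2) = sqrt(-52289/250) = I*sqrt(522890)/50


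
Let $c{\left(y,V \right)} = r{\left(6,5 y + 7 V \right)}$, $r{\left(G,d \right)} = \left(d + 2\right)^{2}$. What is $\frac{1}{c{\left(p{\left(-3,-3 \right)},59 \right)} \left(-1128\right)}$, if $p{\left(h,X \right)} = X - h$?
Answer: $- \frac{1}{194269800} \approx -5.1475 \cdot 10^{-9}$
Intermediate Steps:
$r{\left(G,d \right)} = \left(2 + d\right)^{2}$
$c{\left(y,V \right)} = \left(2 + 5 y + 7 V\right)^{2}$ ($c{\left(y,V \right)} = \left(2 + \left(5 y + 7 V\right)\right)^{2} = \left(2 + 5 y + 7 V\right)^{2}$)
$\frac{1}{c{\left(p{\left(-3,-3 \right)},59 \right)} \left(-1128\right)} = \frac{1}{\left(2 + 5 \left(-3 - -3\right) + 7 \cdot 59\right)^{2} \left(-1128\right)} = \frac{1}{\left(2 + 5 \left(-3 + 3\right) + 413\right)^{2} \left(-1128\right)} = \frac{1}{\left(2 + 5 \cdot 0 + 413\right)^{2} \left(-1128\right)} = \frac{1}{\left(2 + 0 + 413\right)^{2} \left(-1128\right)} = \frac{1}{415^{2} \left(-1128\right)} = \frac{1}{172225 \left(-1128\right)} = \frac{1}{-194269800} = - \frac{1}{194269800}$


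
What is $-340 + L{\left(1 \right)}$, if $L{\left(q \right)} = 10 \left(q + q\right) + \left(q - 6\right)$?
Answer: $-325$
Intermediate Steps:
$L{\left(q \right)} = -6 + 21 q$ ($L{\left(q \right)} = 10 \cdot 2 q + \left(q - 6\right) = 20 q + \left(-6 + q\right) = -6 + 21 q$)
$-340 + L{\left(1 \right)} = -340 + \left(-6 + 21 \cdot 1\right) = -340 + \left(-6 + 21\right) = -340 + 15 = -325$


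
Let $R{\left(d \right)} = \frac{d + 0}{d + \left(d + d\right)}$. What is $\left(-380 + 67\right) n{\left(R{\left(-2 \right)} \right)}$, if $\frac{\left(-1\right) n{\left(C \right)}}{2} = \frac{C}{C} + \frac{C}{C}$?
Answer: $1252$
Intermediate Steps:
$R{\left(d \right)} = \frac{1}{3}$ ($R{\left(d \right)} = \frac{d}{d + 2 d} = \frac{d}{3 d} = d \frac{1}{3 d} = \frac{1}{3}$)
$n{\left(C \right)} = -4$ ($n{\left(C \right)} = - 2 \left(\frac{C}{C} + \frac{C}{C}\right) = - 2 \left(1 + 1\right) = \left(-2\right) 2 = -4$)
$\left(-380 + 67\right) n{\left(R{\left(-2 \right)} \right)} = \left(-380 + 67\right) \left(-4\right) = \left(-313\right) \left(-4\right) = 1252$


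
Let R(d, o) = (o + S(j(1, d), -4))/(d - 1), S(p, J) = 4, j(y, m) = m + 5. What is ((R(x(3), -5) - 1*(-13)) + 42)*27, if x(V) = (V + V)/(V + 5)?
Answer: 1593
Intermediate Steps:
x(V) = 2*V/(5 + V) (x(V) = (2*V)/(5 + V) = 2*V/(5 + V))
j(y, m) = 5 + m
R(d, o) = (4 + o)/(-1 + d) (R(d, o) = (o + 4)/(d - 1) = (4 + o)/(-1 + d))
((R(x(3), -5) - 1*(-13)) + 42)*27 = (((4 - 5)/(-1 + 2*3/(5 + 3)) - 1*(-13)) + 42)*27 = ((-1/(-1 + 2*3/8) + 13) + 42)*27 = ((-1/(-1 + 2*3*(⅛)) + 13) + 42)*27 = ((-1/(-1 + ¾) + 13) + 42)*27 = ((-1/(-¼) + 13) + 42)*27 = ((-4*(-1) + 13) + 42)*27 = ((4 + 13) + 42)*27 = (17 + 42)*27 = 59*27 = 1593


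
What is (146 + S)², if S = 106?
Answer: 63504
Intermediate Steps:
(146 + S)² = (146 + 106)² = 252² = 63504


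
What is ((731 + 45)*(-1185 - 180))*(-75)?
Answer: 79443000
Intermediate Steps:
((731 + 45)*(-1185 - 180))*(-75) = (776*(-1365))*(-75) = -1059240*(-75) = 79443000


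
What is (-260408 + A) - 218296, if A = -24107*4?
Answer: -575132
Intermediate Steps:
A = -96428
(-260408 + A) - 218296 = (-260408 - 96428) - 218296 = -356836 - 218296 = -575132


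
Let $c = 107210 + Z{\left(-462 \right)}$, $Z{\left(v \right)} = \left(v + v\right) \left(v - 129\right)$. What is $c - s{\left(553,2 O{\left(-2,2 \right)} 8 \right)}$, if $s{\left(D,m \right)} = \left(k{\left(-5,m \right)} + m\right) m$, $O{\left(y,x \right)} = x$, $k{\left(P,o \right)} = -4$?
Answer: $652398$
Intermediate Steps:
$Z{\left(v \right)} = 2 v \left(-129 + v\right)$
$c = 653294$ ($c = 107210 + 2 \left(-462\right) \left(-129 - 462\right) = 107210 + 2 \left(-462\right) \left(-591\right) = 107210 + 546084 = 653294$)
$s{\left(D,m \right)} = m \left(-4 + m\right)$ ($s{\left(D,m \right)} = \left(-4 + m\right) m = m \left(-4 + m\right)$)
$c - s{\left(553,2 O{\left(-2,2 \right)} 8 \right)} = 653294 - 2 \cdot 2 \cdot 8 \left(-4 + 2 \cdot 2 \cdot 8\right) = 653294 - 4 \cdot 8 \left(-4 + 4 \cdot 8\right) = 653294 - 32 \left(-4 + 32\right) = 653294 - 32 \cdot 28 = 653294 - 896 = 652398$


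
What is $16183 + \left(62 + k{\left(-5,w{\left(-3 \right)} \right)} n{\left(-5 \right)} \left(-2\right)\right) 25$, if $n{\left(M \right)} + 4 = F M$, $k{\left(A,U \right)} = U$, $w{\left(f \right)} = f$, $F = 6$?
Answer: $12633$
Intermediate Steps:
$n{\left(M \right)} = -4 + 6 M$
$16183 + \left(62 + k{\left(-5,w{\left(-3 \right)} \right)} n{\left(-5 \right)} \left(-2\right)\right) 25 = 16183 + \left(62 + - 3 \left(-4 + 6 \left(-5\right)\right) \left(-2\right)\right) 25 = 16183 + \left(62 + - 3 \left(-4 - 30\right) \left(-2\right)\right) 25 = 16183 + \left(62 + \left(-3\right) \left(-34\right) \left(-2\right)\right) 25 = 16183 + \left(62 + 102 \left(-2\right)\right) 25 = 16183 + \left(62 - 204\right) 25 = 16183 - 3550 = 12633$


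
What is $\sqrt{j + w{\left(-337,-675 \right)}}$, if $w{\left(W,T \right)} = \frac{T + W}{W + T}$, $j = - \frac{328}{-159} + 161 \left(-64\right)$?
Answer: $\frac{i \sqrt{260417991}}{159} \approx 101.49 i$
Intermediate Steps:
$j = - \frac{1638008}{159}$ ($j = \left(-328\right) \left(- \frac{1}{159}\right) - 10304 = \frac{328}{159} - 10304 = - \frac{1638008}{159} \approx -10302.0$)
$w{\left(W,T \right)} = 1$ ($w{\left(W,T \right)} = \frac{T + W}{T + W} = 1$)
$\sqrt{j + w{\left(-337,-675 \right)}} = \sqrt{- \frac{1638008}{159} + 1} = \sqrt{- \frac{1637849}{159}} = \frac{i \sqrt{260417991}}{159}$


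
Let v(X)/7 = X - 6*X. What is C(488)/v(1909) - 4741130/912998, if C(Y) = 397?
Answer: -158570530578/30500980685 ≈ -5.1989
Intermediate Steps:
v(X) = -35*X (v(X) = 7*(X - 6*X) = 7*(-5*X) = -35*X)
C(488)/v(1909) - 4741130/912998 = 397/((-35*1909)) - 4741130/912998 = 397/(-66815) - 4741130*1/912998 = 397*(-1/66815) - 2370565/456499 = -397/66815 - 2370565/456499 = -158570530578/30500980685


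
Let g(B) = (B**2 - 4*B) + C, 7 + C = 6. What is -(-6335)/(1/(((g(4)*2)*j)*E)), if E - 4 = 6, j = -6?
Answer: 760200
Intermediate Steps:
C = -1 (C = -7 + 6 = -1)
g(B) = -1 + B**2 - 4*B (g(B) = (B**2 - 4*B) - 1 = -1 + B**2 - 4*B)
E = 10 (E = 4 + 6 = 10)
-(-6335)/(1/(((g(4)*2)*j)*E)) = -(-6335)/(1/((((-1 + 4**2 - 4*4)*2)*(-6))*10)) = -(-6335)/(1/((((-1 + 16 - 16)*2)*(-6))*10)) = -(-6335)/(1/((-1*2*(-6))*10)) = -(-6335)/(1/(-2*(-6)*10)) = -(-6335)/(1/(12*10)) = -(-6335)/(1/120) = -(-6335)/1/120 = -(-6335)*120 = -1*(-760200) = 760200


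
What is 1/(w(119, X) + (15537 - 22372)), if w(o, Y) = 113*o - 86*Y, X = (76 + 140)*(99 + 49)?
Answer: -1/2742636 ≈ -3.6461e-7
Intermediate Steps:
X = 31968 (X = 216*148 = 31968)
w(o, Y) = -86*Y + 113*o
1/(w(119, X) + (15537 - 22372)) = 1/((-86*31968 + 113*119) + (15537 - 22372)) = 1/((-2749248 + 13447) - 6835) = 1/(-2735801 - 6835) = 1/(-2742636) = -1/2742636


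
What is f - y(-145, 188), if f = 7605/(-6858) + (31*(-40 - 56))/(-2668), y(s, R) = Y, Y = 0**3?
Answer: 3313/508254 ≈ 0.0065184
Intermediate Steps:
Y = 0
y(s, R) = 0
f = 3313/508254 (f = 7605*(-1/6858) + (31*(-96))*(-1/2668) = -845/762 - 2976*(-1/2668) = -845/762 + 744/667 = 3313/508254 ≈ 0.0065184)
f - y(-145, 188) = 3313/508254 - 1*0 = 3313/508254 + 0 = 3313/508254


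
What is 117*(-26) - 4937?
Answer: -7979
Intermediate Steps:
117*(-26) - 4937 = -3042 - 4937 = -7979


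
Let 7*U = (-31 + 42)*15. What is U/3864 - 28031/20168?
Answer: -15726141/11364668 ≈ -1.3838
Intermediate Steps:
U = 165/7 (U = ((-31 + 42)*15)/7 = (11*15)/7 = (⅐)*165 = 165/7 ≈ 23.571)
U/3864 - 28031/20168 = (165/7)/3864 - 28031/20168 = (165/7)*(1/3864) - 28031*1/20168 = 55/9016 - 28031/20168 = -15726141/11364668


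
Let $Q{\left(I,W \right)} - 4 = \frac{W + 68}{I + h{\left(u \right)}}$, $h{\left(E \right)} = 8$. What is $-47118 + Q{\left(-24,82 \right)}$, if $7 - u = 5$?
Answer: $- \frac{376987}{8} \approx -47123.0$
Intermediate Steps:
$u = 2$ ($u = 7 - 5 = 2$)
$Q{\left(I,W \right)} = 4 + \frac{68 + W}{8 + I}$ ($Q{\left(I,W \right)} = 4 + \frac{W + 68}{I + 8} = 4 + \frac{68 + W}{8 + I}$)
$-47118 + Q{\left(-24,82 \right)} = -47118 + \frac{100 + 82 + 4 \left(-24\right)}{8 - 24} = -47118 + \frac{100 + 82 - 96}{-16} = -47118 - \frac{43}{8} = - \frac{376987}{8}$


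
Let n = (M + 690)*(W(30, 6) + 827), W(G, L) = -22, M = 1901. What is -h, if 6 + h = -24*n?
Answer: 50058126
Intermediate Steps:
n = 2085755 (n = (1901 + 690)*(-22 + 827) = 2591*805 = 2085755)
h = -50058126 (h = -6 - 24*2085755 = -6 - 50058120 = -50058126)
-h = -1*(-50058126) = 50058126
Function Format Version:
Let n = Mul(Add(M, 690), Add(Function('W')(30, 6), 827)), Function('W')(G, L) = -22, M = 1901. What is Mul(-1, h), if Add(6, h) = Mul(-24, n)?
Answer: 50058126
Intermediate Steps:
n = 2085755 (n = Mul(Add(1901, 690), Add(-22, 827)) = Mul(2591, 805) = 2085755)
h = -50058126 (h = Add(-6, Mul(-24, 2085755)) = Add(-6, -50058120) = -50058126)
Mul(-1, h) = Mul(-1, -50058126) = 50058126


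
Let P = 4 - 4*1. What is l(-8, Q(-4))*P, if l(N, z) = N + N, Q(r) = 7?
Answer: 0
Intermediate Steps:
l(N, z) = 2*N
P = 0 (P = 4 - 4 = 0)
l(-8, Q(-4))*P = (2*(-8))*0 = -16*0 = 0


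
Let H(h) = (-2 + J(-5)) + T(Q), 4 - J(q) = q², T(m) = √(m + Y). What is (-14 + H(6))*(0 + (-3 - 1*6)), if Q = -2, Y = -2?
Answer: 333 - 18*I ≈ 333.0 - 18.0*I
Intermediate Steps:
T(m) = √(-2 + m) (T(m) = √(m - 2) = √(-2 + m))
J(q) = 4 - q²
H(h) = -23 + 2*I (H(h) = (-2 + (4 - 1*(-5)²)) + √(-2 - 2) = (-2 + (4 - 1*25)) + √(-4) = (-2 + (4 - 25)) + 2*I = (-2 - 21) + 2*I = -23 + 2*I)
(-14 + H(6))*(0 + (-3 - 1*6)) = (-14 + (-23 + 2*I))*(0 + (-3 - 1*6)) = (-37 + 2*I)*(0 + (-3 - 6)) = (-37 + 2*I)*(0 - 9) = (-37 + 2*I)*(-9) = 333 - 18*I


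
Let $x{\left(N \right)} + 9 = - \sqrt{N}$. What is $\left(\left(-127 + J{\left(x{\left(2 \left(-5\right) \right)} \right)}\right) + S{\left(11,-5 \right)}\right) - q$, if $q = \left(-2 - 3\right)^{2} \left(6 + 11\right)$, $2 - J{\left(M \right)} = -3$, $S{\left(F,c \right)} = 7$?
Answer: $-540$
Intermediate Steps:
$x{\left(N \right)} = -9 - \sqrt{N}$
$J{\left(M \right)} = 5$ ($J{\left(M \right)} = 2 - -3 = 2 + 3 = 5$)
$q = 425$ ($q = \left(-5\right)^{2} \cdot 17 = 25 \cdot 17 = 425$)
$\left(\left(-127 + J{\left(x{\left(2 \left(-5\right) \right)} \right)}\right) + S{\left(11,-5 \right)}\right) - q = \left(\left(-127 + 5\right) + 7\right) - 425 = \left(-122 + 7\right) - 425 = -115 - 425 = -540$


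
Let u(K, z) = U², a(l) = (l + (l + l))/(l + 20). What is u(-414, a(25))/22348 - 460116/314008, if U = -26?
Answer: -629400185/438590674 ≈ -1.4351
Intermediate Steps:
a(l) = 3*l/(20 + l) (a(l) = (l + 2*l)/(20 + l) = (3*l)/(20 + l) = 3*l/(20 + l))
u(K, z) = 676 (u(K, z) = (-26)² = 676)
u(-414, a(25))/22348 - 460116/314008 = 676/22348 - 460116/314008 = 676*(1/22348) - 460116*1/314008 = 169/5587 - 115029/78502 = -629400185/438590674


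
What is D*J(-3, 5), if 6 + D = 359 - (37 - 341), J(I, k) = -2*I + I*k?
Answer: -5913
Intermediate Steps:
D = 657 (D = -6 + (359 - (37 - 341)) = -6 + (359 - 1*(-304)) = -6 + (359 + 304) = -6 + 663 = 657)
D*J(-3, 5) = 657*(-3*(-2 + 5)) = 657*(-3*3) = 657*(-9) = -5913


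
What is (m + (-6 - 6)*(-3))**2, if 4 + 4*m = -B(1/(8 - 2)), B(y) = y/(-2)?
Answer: 2825761/2304 ≈ 1226.5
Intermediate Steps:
B(y) = -y/2 (B(y) = y*(-1/2) = -y/2)
m = -47/48 (m = -1 + (-(-1)/(2*(8 - 2)))/4 = -1 + (-(-1)/(2*6))/4 = -1 + (-1*(-1/12))/4 = -1 + (1/4)*(1/12) = -1 + 1/48 = -47/48 ≈ -0.97917)
(m + (-6 - 6)*(-3))**2 = (-47/48 + (-6 - 6)*(-3))**2 = (-47/48 - 12*(-3))**2 = (-47/48 + 36)**2 = (1681/48)**2 = 2825761/2304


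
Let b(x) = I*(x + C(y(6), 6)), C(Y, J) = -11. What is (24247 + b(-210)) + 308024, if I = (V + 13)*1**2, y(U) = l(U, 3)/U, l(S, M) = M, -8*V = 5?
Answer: 2636289/8 ≈ 3.2954e+5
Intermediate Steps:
V = -5/8 (V = -1/8*5 = -5/8 ≈ -0.62500)
y(U) = 3/U
I = 99/8 (I = (-5/8 + 13)*1**2 = (99/8)*1 = 99/8 ≈ 12.375)
b(x) = -1089/8 + 99*x/8 (b(x) = 99*(x - 11)/8 = 99*(-11 + x)/8 = -1089/8 + 99*x/8)
(24247 + b(-210)) + 308024 = (24247 + (-1089/8 + (99/8)*(-210))) + 308024 = (24247 + (-1089/8 - 10395/4)) + 308024 = (24247 - 21879/8) + 308024 = 172097/8 + 308024 = 2636289/8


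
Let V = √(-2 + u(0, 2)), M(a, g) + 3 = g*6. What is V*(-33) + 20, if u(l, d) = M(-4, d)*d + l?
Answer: -112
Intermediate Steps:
M(a, g) = -3 + 6*g (M(a, g) = -3 + g*6 = -3 + 6*g)
u(l, d) = l + d*(-3 + 6*d) (u(l, d) = (-3 + 6*d)*d + l = d*(-3 + 6*d) + l = l + d*(-3 + 6*d))
V = 4 (V = √(-2 + (0 + 3*2*(-1 + 2*2))) = √(-2 + (0 + 3*2*(-1 + 4))) = √(-2 + (0 + 3*2*3)) = √(-2 + (0 + 18)) = √(-2 + 18) = √16 = 4)
V*(-33) + 20 = 4*(-33) + 20 = -132 + 20 = -112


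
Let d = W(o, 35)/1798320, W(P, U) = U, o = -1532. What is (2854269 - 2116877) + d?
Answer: 265213356295/359664 ≈ 7.3739e+5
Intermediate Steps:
d = 7/359664 (d = 35/1798320 = 35*(1/1798320) = 7/359664 ≈ 1.9463e-5)
(2854269 - 2116877) + d = (2854269 - 2116877) + 7/359664 = 737392 + 7/359664 = 265213356295/359664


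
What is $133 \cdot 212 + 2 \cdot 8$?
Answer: $28212$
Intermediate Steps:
$133 \cdot 212 + 2 \cdot 8 = 28196 + 16 = 28212$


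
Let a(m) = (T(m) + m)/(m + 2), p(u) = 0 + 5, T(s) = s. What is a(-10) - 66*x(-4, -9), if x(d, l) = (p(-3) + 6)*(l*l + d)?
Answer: -111799/2 ≈ -55900.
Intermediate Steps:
p(u) = 5
x(d, l) = 11*d + 11*l**2 (x(d, l) = (5 + 6)*(l*l + d) = 11*(l**2 + d) = 11*(d + l**2) = 11*d + 11*l**2)
a(m) = 2*m/(2 + m) (a(m) = (m + m)/(m + 2) = (2*m)/(2 + m) = 2*m/(2 + m))
a(-10) - 66*x(-4, -9) = 2*(-10)/(2 - 10) - 66*(11*(-4) + 11*(-9)**2) = 2*(-10)/(-8) - 66*(-44 + 11*81) = 2*(-10)*(-1/8) - 66*(-44 + 891) = 5/2 - 66*847 = 5/2 - 55902 = -111799/2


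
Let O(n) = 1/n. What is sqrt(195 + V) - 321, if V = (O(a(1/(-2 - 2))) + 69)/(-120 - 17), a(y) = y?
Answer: -321 + 5*sqrt(146042)/137 ≈ -307.05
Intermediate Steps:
O(n) = 1/n
V = -65/137 (V = (1/(1/(-2 - 2)) + 69)/(-120 - 17) = (1/(1/(-4)) + 69)/(-137) = (1/(-1/4) + 69)*(-1/137) = (-4 + 69)*(-1/137) = 65*(-1/137) = -65/137 ≈ -0.47445)
sqrt(195 + V) - 321 = sqrt(195 - 65/137) - 321 = sqrt(26650/137) - 321 = 5*sqrt(146042)/137 - 321 = -321 + 5*sqrt(146042)/137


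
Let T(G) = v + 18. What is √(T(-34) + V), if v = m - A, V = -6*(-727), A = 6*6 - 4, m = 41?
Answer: √4389 ≈ 66.250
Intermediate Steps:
A = 32 (A = 36 - 4 = 32)
V = 4362
v = 9 (v = 41 - 1*32 = 41 - 32 = 9)
T(G) = 27 (T(G) = 9 + 18 = 27)
√(T(-34) + V) = √(27 + 4362) = √4389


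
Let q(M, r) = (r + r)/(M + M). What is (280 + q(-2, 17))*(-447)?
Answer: -242721/2 ≈ -1.2136e+5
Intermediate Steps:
q(M, r) = r/M (q(M, r) = (2*r)/((2*M)) = (2*r)*(1/(2*M)) = r/M)
(280 + q(-2, 17))*(-447) = (280 + 17/(-2))*(-447) = (280 + 17*(-1/2))*(-447) = (280 - 17/2)*(-447) = (543/2)*(-447) = -242721/2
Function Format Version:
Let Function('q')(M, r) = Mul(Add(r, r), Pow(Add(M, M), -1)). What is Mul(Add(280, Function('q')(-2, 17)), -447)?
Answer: Rational(-242721, 2) ≈ -1.2136e+5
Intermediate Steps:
Function('q')(M, r) = Mul(r, Pow(M, -1)) (Function('q')(M, r) = Mul(Mul(2, r), Pow(Mul(2, M), -1)) = Mul(Mul(2, r), Mul(Rational(1, 2), Pow(M, -1))) = Mul(r, Pow(M, -1)))
Mul(Add(280, Function('q')(-2, 17)), -447) = Mul(Add(280, Mul(17, Pow(-2, -1))), -447) = Mul(Add(280, Mul(17, Rational(-1, 2))), -447) = Mul(Add(280, Rational(-17, 2)), -447) = Mul(Rational(543, 2), -447) = Rational(-242721, 2)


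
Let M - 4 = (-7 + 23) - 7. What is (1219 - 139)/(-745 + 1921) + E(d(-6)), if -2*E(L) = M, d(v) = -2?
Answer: -547/98 ≈ -5.5816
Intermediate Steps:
M = 13 (M = 4 + ((-7 + 23) - 7) = 4 + (16 - 7) = 4 + 9 = 13)
E(L) = -13/2 (E(L) = -½*13 = -13/2)
(1219 - 139)/(-745 + 1921) + E(d(-6)) = (1219 - 139)/(-745 + 1921) - 13/2 = 1080/1176 - 13/2 = 1080*(1/1176) - 13/2 = 45/49 - 13/2 = -547/98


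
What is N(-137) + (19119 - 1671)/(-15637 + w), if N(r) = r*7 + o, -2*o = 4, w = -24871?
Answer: -9736409/10127 ≈ -961.43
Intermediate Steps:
o = -2 (o = -½*4 = -2)
N(r) = -2 + 7*r (N(r) = r*7 - 2 = 7*r - 2 = -2 + 7*r)
N(-137) + (19119 - 1671)/(-15637 + w) = (-2 + 7*(-137)) + (19119 - 1671)/(-15637 - 24871) = (-2 - 959) + 17448/(-40508) = -961 + 17448*(-1/40508) = -961 - 4362/10127 = -9736409/10127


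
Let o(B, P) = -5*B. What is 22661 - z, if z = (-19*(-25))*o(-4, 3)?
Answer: 13161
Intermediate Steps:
z = 9500 (z = (-19*(-25))*(-5*(-4)) = 475*20 = 9500)
22661 - z = 22661 - 1*9500 = 22661 - 9500 = 13161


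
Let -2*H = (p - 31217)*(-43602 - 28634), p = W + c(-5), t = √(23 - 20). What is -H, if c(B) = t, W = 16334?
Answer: 537544194 - 36118*√3 ≈ 5.3748e+8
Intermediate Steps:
t = √3 ≈ 1.7320
c(B) = √3
p = 16334 + √3 ≈ 16336.
H = -537544194 + 36118*√3 (H = -((16334 + √3) - 31217)*(-43602 - 28634)/2 = -(-14883 + √3)*(-72236)/2 = -(1075088388 - 72236*√3)/2 = -537544194 + 36118*√3 ≈ -5.3748e+8)
-H = -(-537544194 + 36118*√3) = 537544194 - 36118*√3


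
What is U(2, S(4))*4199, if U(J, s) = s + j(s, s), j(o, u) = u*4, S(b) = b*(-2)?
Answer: -167960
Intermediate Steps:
S(b) = -2*b
j(o, u) = 4*u
U(J, s) = 5*s (U(J, s) = s + 4*s = 5*s)
U(2, S(4))*4199 = (5*(-2*4))*4199 = (5*(-8))*4199 = -40*4199 = -167960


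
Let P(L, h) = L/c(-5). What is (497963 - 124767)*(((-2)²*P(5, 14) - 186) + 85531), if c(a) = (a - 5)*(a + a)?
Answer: 159252436296/5 ≈ 3.1850e+10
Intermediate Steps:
c(a) = 2*a*(-5 + a) (c(a) = (-5 + a)*(2*a) = 2*a*(-5 + a))
P(L, h) = L/100 (P(L, h) = L/((2*(-5)*(-5 - 5))) = L/((2*(-5)*(-10))) = L/100)
(497963 - 124767)*(((-2)²*P(5, 14) - 186) + 85531) = (497963 - 124767)*(((-2)²*((1/100)*5) - 186) + 85531) = 373196*((4*(1/20) - 186) + 85531) = 373196*((⅕ - 186) + 85531) = 373196*(-929/5 + 85531) = 373196*(426726/5) = 159252436296/5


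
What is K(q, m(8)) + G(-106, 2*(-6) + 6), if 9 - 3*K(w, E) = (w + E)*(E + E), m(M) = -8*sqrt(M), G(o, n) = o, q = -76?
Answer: -1333/3 - 2432*sqrt(2)/3 ≈ -1590.8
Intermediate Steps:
K(w, E) = 3 - 2*E*(E + w)/3 (K(w, E) = 3 - (w + E)*(E + E)/3 = 3 - (E + w)*2*E/3 = 3 - 2*E*(E + w)/3)
K(q, m(8)) + G(-106, 2*(-6) + 6) = (3 - 2*(-16*sqrt(2))**2/3 - 2/3*(-16*sqrt(2))*(-76)) - 106 = (3 - 2/3*512 - 2432*sqrt(2)/3) - 106 = (3 - 1024/3 - 2432*sqrt(2)/3) - 106 = (-1015/3 - 2432*sqrt(2)/3) - 106 = -1333/3 - 2432*sqrt(2)/3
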